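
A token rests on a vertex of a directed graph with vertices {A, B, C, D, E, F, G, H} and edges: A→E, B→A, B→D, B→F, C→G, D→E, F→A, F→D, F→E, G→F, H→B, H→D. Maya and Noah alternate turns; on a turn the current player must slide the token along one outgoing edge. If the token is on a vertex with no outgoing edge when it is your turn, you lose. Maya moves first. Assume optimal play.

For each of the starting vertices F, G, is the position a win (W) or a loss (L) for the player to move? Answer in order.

F: W, G: L

Compute win/loss labels from the base case upward. A position with no move is L. Any other position is W if it can reach an L in one move, else L.
Every edge goes from a vertex to one that appears earlier in the order E, A, D, F, G, C, B, H, so processing vertices in that order labels each vertex after all of its successors.
E: no outgoing edge → L
A: can move to E, which is L ⇒ W
D: can move to E, which is L ⇒ W
F: can move to E, which is L ⇒ W
G: the only move is to F(W), a W ⇒ L
C: can move to G, which is L ⇒ W
B: moves to F(W), D(W), A(W); every one is W ⇒ L
H: can move to B, which is L ⇒ W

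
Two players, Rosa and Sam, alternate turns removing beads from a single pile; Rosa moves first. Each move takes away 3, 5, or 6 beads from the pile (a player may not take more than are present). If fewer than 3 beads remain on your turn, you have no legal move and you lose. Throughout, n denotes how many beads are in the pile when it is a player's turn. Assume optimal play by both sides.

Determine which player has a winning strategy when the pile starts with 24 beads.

Label each position W (a win for the player to move) or L (a loss). A position with no legal move is L; any other position is W exactly when some move reaches an L, and L when every move reaches a W.
n=0: no move → L
n=1: no move → L
n=2: no move → L
n=3: reaches L-position 0 → W
n=4: reaches L-position 1 → W
n=5: reaches L-position 2 → W
n=6: reaches L-position 1 → W
n=7: reaches L-position 2 → W
n=8: reaches L-position 2 → W
n=9: only reaches 6(W), 4(W), 3(W), all W → L
n=10: only reaches 7(W), 5(W), 4(W), all W → L
n=11: only reaches 8(W), 6(W), 5(W), all W → L
n=12: reaches L-position 9 → W
n=13: reaches L-position 10 → W
n=14: reaches L-position 11 → W
n=15: reaches L-position 10 → W
n=16: reaches L-position 11 → W
n=17: reaches L-position 11 → W
n=18: only reaches 15(W), 13(W), 12(W), all W → L
n=19: only reaches 16(W), 14(W), 13(W), all W → L
n=20: only reaches 17(W), 15(W), 14(W), all W → L
n=21: reaches L-position 18 → W
n=22: reaches L-position 19 → W
n=23: reaches L-position 20 → W
n=24: reaches L-position 19 → W
The starting position 24 is W: Rosa should remove 5, leaving 19, handing over an L position.

Rosa wins.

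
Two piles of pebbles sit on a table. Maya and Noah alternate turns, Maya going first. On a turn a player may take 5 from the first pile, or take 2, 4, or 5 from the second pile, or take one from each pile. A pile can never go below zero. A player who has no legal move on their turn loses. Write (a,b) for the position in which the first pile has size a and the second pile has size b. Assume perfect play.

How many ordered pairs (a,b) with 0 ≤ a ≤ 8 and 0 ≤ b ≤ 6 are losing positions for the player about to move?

Positions with no move are L. A position that does have a move is losing for the player to move precisely when every available move leads to a winning position for the opponent. Fill in the labels:
Every move lowers a or b (never raises either), so fill the grid row by row in increasing a, and left to right within a row: each cell's successors are then already labelled.
      b=0  b=1  b=2  b=3  b=4  b=5  b=6
a=0:    L    L    W    W    W    W    W
a=1:    L    W    W    L    W    W    L
a=2:    L    W    W    L    W    W    L
a=3:    L    W    W    L    W    W    L
a=4:    L    W    W    L    W    W    L
a=5:    W    W    L    L    W    W    W
a=6:    W    L    L    W    W    W    W
a=7:    W    L    W    W    L    W    W
a=8:    W    L    W    W    L    W    W
Cells with no legal move (terminal, hence L): (0,0), (0,1), (1,0), (2,0), (3,0), (4,0).
The remaining L cells, each justified by listing all of its moves:
(1,3): L (options (1,1)(W), (0,2)(W) are all W)
(1,6): L (options (1,4)(W), (1,2)(W), (1,1)(W), (0,5)(W) are all W)
(2,3): L (options (2,1)(W), (1,2)(W) are all W)
(2,6): L (options (2,4)(W), (2,2)(W), (2,1)(W), (1,5)(W) are all W)
(3,3): L (options (3,1)(W), (2,2)(W) are all W)
(3,6): L (options (3,4)(W), (3,2)(W), (3,1)(W), (2,5)(W) are all W)
(4,3): L (options (4,1)(W), (3,2)(W) are all W)
(4,6): L (options (4,4)(W), (4,2)(W), (4,1)(W), (3,5)(W) are all W)
(5,2): L (options (0,2)(W), (5,0)(W), (4,1)(W) are all W)
(5,3): L (options (0,3)(W), (5,1)(W), (4,2)(W) are all W)
(6,1): L (options (1,1)(W), (5,0)(W) are all W)
(6,2): L (options (1,2)(W), (6,0)(W), (5,1)(W) are all W)
(7,1): L (options (2,1)(W), (6,0)(W) are all W)
(7,4): L (options (2,4)(W), (7,2)(W), (7,0)(W), (6,3)(W) are all W)
(8,1): L (options (3,1)(W), (7,0)(W) are all W)
(8,4): L (options (3,4)(W), (8,2)(W), (8,0)(W), (7,3)(W) are all W)
Every other cell has at least one move into one of the L cells above, so it is W.
L cells per row: a=0: 2, a=1: 3, a=2: 3, a=3: 3, a=4: 3, a=5: 2, a=6: 2, a=7: 2, a=8: 2; total 22.

22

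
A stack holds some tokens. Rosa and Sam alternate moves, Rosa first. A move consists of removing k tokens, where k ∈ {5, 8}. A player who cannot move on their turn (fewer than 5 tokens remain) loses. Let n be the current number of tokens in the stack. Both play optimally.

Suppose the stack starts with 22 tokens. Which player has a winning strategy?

Rosa wins.

Build the W/L table. Terminal = L. A non-terminal position is W if it has a move to some L; otherwise it is L.
n=0: no move → L
n=1: no move → L
n=2: no move → L
n=3: no move → L
n=4: no move → L
n=5: W (go to 0, an L position)
n=6: W (go to 1, an L position)
n=7: W (go to 2, an L position)
n=8: W (go to 3, an L position)
n=9: W (go to 4, an L position)
n=10: W (go to 2, an L position)
n=11: W (go to 3, an L position)
n=12: W (go to 4, an L position)
n=13: L (options 8(W), 5(W) are all W)
n=14: L (options 9(W), 6(W) are all W)
n=15: L (options 10(W), 7(W) are all W)
n=16: L (options 11(W), 8(W) are all W)
n=17: L (options 12(W), 9(W) are all W)
n=18: W (go to 13, an L position)
n=19: W (go to 14, an L position)
n=20: W (go to 15, an L position)
n=21: W (go to 16, an L position)
n=22: W (go to 17, an L position)
The starting position 22 is W: Rosa should remove 5, leaving 17, handing over an L position.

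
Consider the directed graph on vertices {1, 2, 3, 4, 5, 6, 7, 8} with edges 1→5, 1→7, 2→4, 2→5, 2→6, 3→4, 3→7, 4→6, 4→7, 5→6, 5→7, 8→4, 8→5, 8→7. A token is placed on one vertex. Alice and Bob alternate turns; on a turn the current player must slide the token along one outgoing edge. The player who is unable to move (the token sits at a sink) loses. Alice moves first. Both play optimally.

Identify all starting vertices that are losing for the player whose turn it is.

Compute win/loss labels from the base case upward. A position with no move is L. Any other position is W if it can reach an L in one move, else L.
Every edge goes from a vertex to one that appears earlier in the order 7, 6, 5, 4, 2, 8, 1, 3, so processing vertices in that order labels each vertex after all of its successors.
7: no outgoing edge → L
6: no outgoing edge → L
5: W (go to 6, an L position)
4: W (go to 6, an L position)
2: W (go to 6, an L position)
8: W (go to 7, an L position)
1: W (go to 7, an L position)
3: W (go to 7, an L position)
Reading off the rows marked L gives the requested list; there are 2 such vertices.

6, 7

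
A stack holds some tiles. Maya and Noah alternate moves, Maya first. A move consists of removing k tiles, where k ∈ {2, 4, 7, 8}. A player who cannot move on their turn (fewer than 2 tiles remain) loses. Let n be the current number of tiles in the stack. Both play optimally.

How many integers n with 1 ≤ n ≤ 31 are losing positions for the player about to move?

8

Compute win/loss labels from the base case upward. A position with no move is L. Any other position is W if it can reach an L in one move, else L.
n=0: no move → L
n=1: no move → L
n=2: can move to 0, which is L ⇒ W
n=3: can move to 1, which is L ⇒ W
n=4: can move to 0, which is L ⇒ W
n=5: can move to 1, which is L ⇒ W
n=6: moves to 4(W), 2(W); every one is W ⇒ L
n=7: can move to 0, which is L ⇒ W
n=8: can move to 6, which is L ⇒ W
n=9: can move to 1, which is L ⇒ W
n=10: can move to 6, which is L ⇒ W
n=11: moves to 9(W), 7(W), 4(W), 3(W); every one is W ⇒ L
n=12: moves to 10(W), 8(W), 5(W), 4(W); every one is W ⇒ L
n=13: can move to 11, which is L ⇒ W
n=14: can move to 12, which is L ⇒ W
n=15: can move to 11, which is L ⇒ W
n=16: can move to 12, which is L ⇒ W
n=17: moves to 15(W), 13(W), 10(W), 9(W); every one is W ⇒ L
n=18: can move to 11, which is L ⇒ W
n=19: can move to 17, which is L ⇒ W
n=20: can move to 12, which is L ⇒ W
n=21: can move to 17, which is L ⇒ W
n=22: moves to 20(W), 18(W), 15(W), 14(W); every one is W ⇒ L
n=23: moves to 21(W), 19(W), 16(W), 15(W); every one is W ⇒ L
n=24: can move to 22, which is L ⇒ W
n=25: can move to 23, which is L ⇒ W
n=26: can move to 22, which is L ⇒ W
n=27: can move to 23, which is L ⇒ W
n=28: moves to 26(W), 24(W), 21(W), 20(W); every one is W ⇒ L
n=29: can move to 22, which is L ⇒ W
n=30: can move to 28, which is L ⇒ W
n=31: can move to 23, which is L ⇒ W
L entries with 1 ≤ n ≤ 31 (n=0 is outside the asked range and is not counted): n = 1, 6, 11, 12, 17, 22, 23, 28; that makes 8.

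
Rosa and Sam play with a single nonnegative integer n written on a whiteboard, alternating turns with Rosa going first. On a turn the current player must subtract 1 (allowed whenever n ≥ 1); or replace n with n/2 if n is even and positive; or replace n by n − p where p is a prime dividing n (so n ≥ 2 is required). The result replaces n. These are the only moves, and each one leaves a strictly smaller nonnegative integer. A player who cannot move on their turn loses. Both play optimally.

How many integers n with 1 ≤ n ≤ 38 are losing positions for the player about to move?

Positions with no move are L. A position that does have a move is losing for the player to move precisely when every available move leads to a winning position for the opponent. Fill in the labels:
n=0: no move → L
n=1: can move to 0, which is L ⇒ W
n=2: can move to 0, which is L ⇒ W
n=3: can move to 0, which is L ⇒ W
n=4: moves to 2(W), 3(W); every one is W ⇒ L
n=5: can move to 0, which is L ⇒ W
n=6: can move to 4, which is L ⇒ W
n=7: can move to 0, which is L ⇒ W
n=8: can move to 4, which is L ⇒ W
n=9: moves to 6(W), 8(W); every one is W ⇒ L
n=10: can move to 9, which is L ⇒ W
n=11: can move to 0, which is L ⇒ W
n=12: can move to 9, which is L ⇒ W
n=13: can move to 0, which is L ⇒ W
n=14: moves to 7(W), 12(W), 13(W); every one is W ⇒ L
n=15: can move to 14, which is L ⇒ W
n=16: can move to 14, which is L ⇒ W
n=17: can move to 0, which is L ⇒ W
n=18: can move to 9, which is L ⇒ W
n=19: can move to 0, which is L ⇒ W
n=20: moves to 10(W), 15(W), 18(W), 19(W); every one is W ⇒ L
n=21: can move to 14, which is L ⇒ W
n=22: can move to 20, which is L ⇒ W
n=23: can move to 0, which is L ⇒ W
n=24: moves to 12(W), 21(W), 22(W), 23(W); every one is W ⇒ L
n=25: can move to 20, which is L ⇒ W
n=26: can move to 24, which is L ⇒ W
n=27: can move to 24, which is L ⇒ W
n=28: can move to 14, which is L ⇒ W
n=29: can move to 0, which is L ⇒ W
n=30: moves to 15(W), 25(W), 27(W), 28(W), 29(W); every one is W ⇒ L
n=31: can move to 0, which is L ⇒ W
n=32: can move to 30, which is L ⇒ W
n=33: can move to 30, which is L ⇒ W
n=34: moves to 17(W), 32(W), 33(W); every one is W ⇒ L
n=35: can move to 30, which is L ⇒ W
n=36: can move to 34, which is L ⇒ W
n=37: can move to 0, which is L ⇒ W
n=38: moves to 19(W), 36(W), 37(W); every one is W ⇒ L
L entries with 1 ≤ n ≤ 38 (n=0 is outside the asked range and is not counted): n = 4, 9, 14, 20, 24, 30, 34, 38; that makes 8.

8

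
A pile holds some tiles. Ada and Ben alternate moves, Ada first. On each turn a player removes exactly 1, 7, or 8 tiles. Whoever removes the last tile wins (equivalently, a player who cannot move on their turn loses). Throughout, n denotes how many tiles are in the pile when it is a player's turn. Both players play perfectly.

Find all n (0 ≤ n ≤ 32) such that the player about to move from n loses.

0, 2, 4, 6, 15, 17, 19, 21, 30, 32

Label each position W (a win for the player to move) or L (a loss). A position with no legal move is L; any other position is W exactly when some move reaches an L, and L when every move reaches a W.
n=0: no move → L
n=1: →0(L), so W
n=2: →1(W) only, which is W, so L
n=3: →2(L), so W
n=4: →3(W) only, which is W, so L
n=5: →4(L), so W
n=6: →5(W) only, which is W, so L
n=7: →6(L), so W
n=8: →0(L), so W
n=9: →2(L), so W
n=10: →2(L), so W
n=11: →4(L), so W
n=12: →4(L), so W
n=13: →6(L), so W
n=14: →6(L), so W
n=15: →14(W), 8(W), 7(W) — all W, so L
n=16: →15(L), so W
n=17: →16(W), 10(W), 9(W) — all W, so L
n=18: →17(L), so W
n=19: →18(W), 12(W), 11(W) — all W, so L
n=20: →19(L), so W
n=21: →20(W), 14(W), 13(W) — all W, so L
n=22: →21(L), so W
n=23: →15(L), so W
n=24: →17(L), so W
n=25: →17(L), so W
n=26: →19(L), so W
n=27: →19(L), so W
n=28: →21(L), so W
n=29: →21(L), so W
n=30: →29(W), 23(W), 22(W) — all W, so L
n=31: →30(L), so W
n=32: →31(W), 25(W), 24(W) — all W, so L
The losing starting values of n are exactly the entries labelled L in this table (10 of them).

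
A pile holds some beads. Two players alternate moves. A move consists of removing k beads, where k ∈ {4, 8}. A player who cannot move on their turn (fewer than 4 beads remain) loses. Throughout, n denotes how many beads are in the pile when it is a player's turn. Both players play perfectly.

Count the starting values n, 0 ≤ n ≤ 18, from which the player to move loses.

8

Classify positions by backward induction: terminal positions (no move available) are L. From any other position, the mover wins iff some move reaches an L.
n=0: no move → L
n=1: no move → L
n=2: no move → L
n=3: no move → L
n=4: W (go to 0, an L position)
n=5: W (go to 1, an L position)
n=6: W (go to 2, an L position)
n=7: W (go to 3, an L position)
n=8: W (go to 0, an L position)
n=9: W (go to 1, an L position)
n=10: W (go to 2, an L position)
n=11: W (go to 3, an L position)
n=12: L (options 8(W), 4(W) are all W)
n=13: L (options 9(W), 5(W) are all W)
n=14: L (options 10(W), 6(W) are all W)
n=15: L (options 11(W), 7(W) are all W)
n=16: W (go to 12, an L position)
n=17: W (go to 13, an L position)
n=18: W (go to 14, an L position)
L entries with 0 ≤ n ≤ 18: n = 0, 1, 2, 3, 12, 13, 14, 15; that makes 8.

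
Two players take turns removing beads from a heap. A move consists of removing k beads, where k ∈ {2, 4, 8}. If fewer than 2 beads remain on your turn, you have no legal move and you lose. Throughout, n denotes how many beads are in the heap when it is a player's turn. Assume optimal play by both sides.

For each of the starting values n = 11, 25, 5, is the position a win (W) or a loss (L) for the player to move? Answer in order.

11: W, 25: L, 5: W

Label each position W (a win for the player to move) or L (a loss). A position with no legal move is L; any other position is W exactly when some move reaches an L, and L when every move reaches a W.
n=0: no move → L
n=1: no move → L
n=2: reaches L-position 0 → W
n=3: reaches L-position 1 → W
n=4: reaches L-position 0 → W
n=5: reaches L-position 1 → W
n=6: only reaches 4(W), 2(W), all W → L
n=7: only reaches 5(W), 3(W), all W → L
n=8: reaches L-position 6 → W
n=9: reaches L-position 7 → W
n=10: reaches L-position 6 → W
n=11: reaches L-position 7 → W
n=12: only reaches 10(W), 8(W), 4(W), all W → L
n=13: only reaches 11(W), 9(W), 5(W), all W → L
n=14: reaches L-position 12 → W
n=15: reaches L-position 13 → W
n=16: reaches L-position 12 → W
n=17: reaches L-position 13 → W
n=18: only reaches 16(W), 14(W), 10(W), all W → L
n=19: only reaches 17(W), 15(W), 11(W), all W → L
n=20: reaches L-position 18 → W
n=21: reaches L-position 19 → W
n=22: reaches L-position 18 → W
n=23: reaches L-position 19 → W
n=24: only reaches 22(W), 20(W), 16(W), all W → L
n=25: only reaches 23(W), 21(W), 17(W), all W → L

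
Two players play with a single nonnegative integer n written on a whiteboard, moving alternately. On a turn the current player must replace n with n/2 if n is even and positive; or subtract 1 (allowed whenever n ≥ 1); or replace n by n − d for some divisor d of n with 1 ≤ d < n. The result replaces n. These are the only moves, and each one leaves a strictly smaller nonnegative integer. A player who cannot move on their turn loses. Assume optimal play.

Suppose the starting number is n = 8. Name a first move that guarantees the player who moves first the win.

Use the standard recursion: the mover loses at a terminal position; elsewhere, the mover wins exactly when some move hands the opponent an L position.
n=0: no move → L
n=1: reaches L-position 0 → W
n=2: only reaches 1(W), which is W → L
n=3: reaches L-position 2 → W
n=4: reaches L-position 2 → W
n=5: only reaches 4(W), which is W → L
n=6: reaches L-position 5 → W
n=7: only reaches 6(W), which is W → L
n=8: reaches L-position 7 → W
From 8, the L positions reachable in one move are: 7.

Move to 7.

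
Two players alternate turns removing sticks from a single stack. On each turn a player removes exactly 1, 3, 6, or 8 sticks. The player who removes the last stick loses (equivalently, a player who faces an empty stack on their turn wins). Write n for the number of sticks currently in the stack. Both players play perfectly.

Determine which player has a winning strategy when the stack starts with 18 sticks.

Work bottom-up. With no move the player to move wins. Otherwise the position is W if at least one move leads to an L position for the opponent, and L if every move leads to a W.
n=0: no move; the opponent has just taken the last stick and therefore loses → W
n=1: →0(W) only, which is W, so L
n=2: →1(L), so W
n=3: →2(W), 0(W) — all W, so L
n=4: →3(L), so W
n=5: →4(W), 2(W) — all W, so L
n=6: →5(L), so W
n=7: →1(L), so W
n=8: →5(L), so W
n=9: →3(L), so W
n=10: →9(W), 7(W), 4(W), 2(W) — all W, so L
n=11: →10(L), so W
n=12: →11(W), 9(W), 6(W), 4(W) — all W, so L
n=13: →12(L), so W
n=14: →13(W), 11(W), 8(W), 6(W) — all W, so L
n=15: →14(L), so W
n=16: →10(L), so W
n=17: →14(L), so W
n=18: →12(L), so W
From 18 the player to move can remove 6, leaving 12, reaching an L position.

The first player wins.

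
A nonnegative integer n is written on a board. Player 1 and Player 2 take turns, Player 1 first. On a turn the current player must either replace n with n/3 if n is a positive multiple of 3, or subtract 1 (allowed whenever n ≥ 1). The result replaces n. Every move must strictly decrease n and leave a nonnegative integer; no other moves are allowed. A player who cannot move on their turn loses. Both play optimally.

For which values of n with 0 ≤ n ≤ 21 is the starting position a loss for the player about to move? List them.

Positions with no move are L. A position that does have a move is losing for the player to move precisely when every available move leads to a winning position for the opponent. Fill in the labels:
n=0: no move → L
n=1: reaches L-position 0 → W
n=2: only reaches 1(W), which is W → L
n=3: reaches L-position 2 → W
n=4: only reaches 3(W), which is W → L
n=5: reaches L-position 4 → W
n=6: reaches L-position 2 → W
n=7: only reaches 6(W), which is W → L
n=8: reaches L-position 7 → W
n=9: only reaches 3(W), 8(W), all W → L
n=10: reaches L-position 9 → W
n=11: only reaches 10(W), which is W → L
n=12: reaches L-position 4 → W
n=13: only reaches 12(W), which is W → L
n=14: reaches L-position 13 → W
n=15: only reaches 5(W), 14(W), all W → L
n=16: reaches L-position 15 → W
n=17: only reaches 16(W), which is W → L
n=18: reaches L-position 17 → W
n=19: only reaches 18(W), which is W → L
n=20: reaches L-position 19 → W
n=21: reaches L-position 7 → W
The losing starting values of n are exactly the entries labelled L in this table (10 of them).

0, 2, 4, 7, 9, 11, 13, 15, 17, 19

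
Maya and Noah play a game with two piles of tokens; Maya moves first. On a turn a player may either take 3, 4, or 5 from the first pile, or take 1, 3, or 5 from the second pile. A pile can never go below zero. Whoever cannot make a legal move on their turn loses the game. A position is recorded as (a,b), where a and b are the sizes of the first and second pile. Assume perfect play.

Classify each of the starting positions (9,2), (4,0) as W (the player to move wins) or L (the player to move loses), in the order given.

Work bottom-up. With no move the player to move loses. Otherwise the position is W if at least one move leads to an L position for the opponent, and L if every move leads to a W.
No move ever increases a pile, so every position that can arise here has a ≤ 9 and b ≤ 2; it is enough to label the cells with 0 ≤ a ≤ 9 and 0 ≤ b ≤ 2.
Every move lowers a or b (never raises either), so fill the grid row by row in increasing a, and left to right within a row: each cell's successors are then already labelled.
      b=0  b=1  b=2
a=0:    L    W    L
a=1:    L    W    L
a=2:    L    W    L
a=3:    W    L    W
a=4:    W    L    W
a=5:    W    L    W
a=6:    W    W    W
a=7:    W    W    W
a=8:    L    W    L
a=9:    L    W    L
Cells with no legal move (terminal, hence L): (0,0), (1,0), (2,0).
The remaining L cells, each justified by listing all of its moves:
(0,2): only reaches (0,1)(W), which is W → L
(1,2): only reaches (1,1)(W), which is W → L
(2,2): only reaches (2,1)(W), which is W → L
(3,1): only reaches (0,1)(W), (3,0)(W), all W → L
(4,1): only reaches (1,1)(W), (0,1)(W), (4,0)(W), all W → L
(5,1): only reaches (2,1)(W), (1,1)(W), (0,1)(W), (5,0)(W), all W → L
(8,0): only reaches (5,0)(W), (4,0)(W), (3,0)(W), all W → L
(8,2): only reaches (5,2)(W), (4,2)(W), (3,2)(W), (8,1)(W), all W → L
(9,0): only reaches (6,0)(W), (5,0)(W), (4,0)(W), all W → L
(9,2): only reaches (6,2)(W), (5,2)(W), (4,2)(W), (9,1)(W), all W → L
Every other cell has at least one move into one of the L cells above, so it is W.
(9,2): one of the L cells justified above, so L
(4,0): the move to (1,0) reaches an L cell, so W

(9,2): L, (4,0): W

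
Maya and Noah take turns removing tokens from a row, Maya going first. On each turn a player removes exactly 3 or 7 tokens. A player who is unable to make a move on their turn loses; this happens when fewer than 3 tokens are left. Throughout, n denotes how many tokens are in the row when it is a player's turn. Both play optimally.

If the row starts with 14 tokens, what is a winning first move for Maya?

Remove 3, leaving 11.

Classify positions by backward induction: terminal positions (no move available) are L. From any other position, the mover wins iff some move reaches an L.
n=0: no move → L
n=1: no move → L
n=2: no move → L
n=3: can move to 0, which is L ⇒ W
n=4: can move to 1, which is L ⇒ W
n=5: can move to 2, which is L ⇒ W
n=6: the only move is to 3(W), a W ⇒ L
n=7: can move to 0, which is L ⇒ W
n=8: can move to 1, which is L ⇒ W
n=9: can move to 6, which is L ⇒ W
n=10: moves to 7(W), 3(W); every one is W ⇒ L
n=11: moves to 8(W), 4(W); every one is W ⇒ L
n=12: moves to 9(W), 5(W); every one is W ⇒ L
n=13: can move to 10, which is L ⇒ W
n=14: can move to 11, which is L ⇒ W
From 14, the L positions reachable in one move are: 11.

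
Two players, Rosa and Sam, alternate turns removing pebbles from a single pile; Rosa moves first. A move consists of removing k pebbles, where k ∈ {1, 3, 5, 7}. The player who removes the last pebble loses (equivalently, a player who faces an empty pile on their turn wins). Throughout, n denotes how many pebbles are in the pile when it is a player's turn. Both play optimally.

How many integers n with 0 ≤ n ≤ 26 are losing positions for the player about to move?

Use the standard recursion: the mover wins at a terminal position; elsewhere, the mover wins exactly when some move hands the opponent an L position.
n=0: no move; the opponent has just taken the last pebble and therefore loses → W
n=1: L (sole option 0(W) is W)
n=2: W (go to 1, an L position)
n=3: L (options 2(W), 0(W) are all W)
n=4: W (go to 3, an L position)
n=5: L (options 4(W), 2(W), 0(W) are all W)
n=6: W (go to 5, an L position)
n=7: L (options 6(W), 4(W), 2(W), 0(W) are all W)
n=8: W (go to 7, an L position)
n=9: L (options 8(W), 6(W), 4(W), 2(W) are all W)
n=10: W (go to 9, an L position)
n=11: L (options 10(W), 8(W), 6(W), 4(W) are all W)
n=12: W (go to 11, an L position)
n=13: L (options 12(W), 10(W), 8(W), 6(W) are all W)
n=14: W (go to 13, an L position)
n=15: L (options 14(W), 12(W), 10(W), 8(W) are all W)
n=16: W (go to 15, an L position)
n=17: L (options 16(W), 14(W), 12(W), 10(W) are all W)
n=18: W (go to 17, an L position)
n=19: L (options 18(W), 16(W), 14(W), 12(W) are all W)
n=20: W (go to 19, an L position)
n=21: L (options 20(W), 18(W), 16(W), 14(W) are all W)
n=22: W (go to 21, an L position)
n=23: L (options 22(W), 20(W), 18(W), 16(W) are all W)
n=24: W (go to 23, an L position)
n=25: L (options 24(W), 22(W), 20(W), 18(W) are all W)
n=26: W (go to 25, an L position)
L entries with 0 ≤ n ≤ 26: n = 1, 3, 5, 7, 9, 11, 13, 15, 17, 19, 21, 23, 25; that makes 13.

13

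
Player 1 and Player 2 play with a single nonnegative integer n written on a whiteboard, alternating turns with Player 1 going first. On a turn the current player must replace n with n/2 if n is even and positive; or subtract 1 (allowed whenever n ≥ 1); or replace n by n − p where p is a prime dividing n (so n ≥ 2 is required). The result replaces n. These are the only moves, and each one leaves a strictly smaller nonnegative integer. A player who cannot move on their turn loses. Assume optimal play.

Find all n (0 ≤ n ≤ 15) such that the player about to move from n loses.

0, 4, 9, 14

Positions with no move are L. A position that does have a move is losing for the player to move precisely when every available move leads to a winning position for the opponent. Fill in the labels:
n=0: no move → L
n=1: reaches L-position 0 → W
n=2: reaches L-position 0 → W
n=3: reaches L-position 0 → W
n=4: only reaches 2(W), 3(W), all W → L
n=5: reaches L-position 0 → W
n=6: reaches L-position 4 → W
n=7: reaches L-position 0 → W
n=8: reaches L-position 4 → W
n=9: only reaches 6(W), 8(W), all W → L
n=10: reaches L-position 9 → W
n=11: reaches L-position 0 → W
n=12: reaches L-position 9 → W
n=13: reaches L-position 0 → W
n=14: only reaches 7(W), 12(W), 13(W), all W → L
n=15: reaches L-position 14 → W
Reading off the rows marked L gives the requested list; there are 4 such values of n.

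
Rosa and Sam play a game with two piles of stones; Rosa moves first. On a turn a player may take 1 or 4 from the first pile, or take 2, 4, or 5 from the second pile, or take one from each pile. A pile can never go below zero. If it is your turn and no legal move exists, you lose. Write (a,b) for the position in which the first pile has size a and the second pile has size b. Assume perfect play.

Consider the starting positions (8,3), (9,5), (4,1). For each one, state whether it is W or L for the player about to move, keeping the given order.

Work bottom-up. With no move the player to move loses. Otherwise the position is W if at least one move leads to an L position for the opponent, and L if every move leads to a W.
No move ever increases a pile, so every position that can arise here has a ≤ 9 and b ≤ 5; it is enough to label the cells with 0 ≤ a ≤ 9 and 0 ≤ b ≤ 5.
Every move lowers a or b (never raises either), so fill the grid row by row in increasing a, and left to right within a row: each cell's successors are then already labelled.
      b=0  b=1  b=2  b=3  b=4  b=5
a=0:    L    L    W    W    W    W
a=1:    W    W    W    L    L    W
a=2:    L    L    W    W    W    W
a=3:    W    W    W    L    L    W
a=4:    W    W    L    W    W    W
a=5:    L    L    W    W    W    W
a=6:    W    W    W    L    L    W
a=7:    L    L    W    W    W    W
a=8:    W    W    W    L    L    W
a=9:    W    W    L    W    W    W
Cells with no legal move (terminal, hence L): (0,0), (0,1).
The remaining L cells, each justified by listing all of its moves:
(1,3): L (options (0,3)(W), (1,1)(W), (0,2)(W) are all W)
(1,4): L (options (0,4)(W), (1,2)(W), (1,0)(W), (0,3)(W) are all W)
(2,0): L (sole option (1,0)(W) is W)
(2,1): L (options (1,1)(W), (1,0)(W) are all W)
(3,3): L (options (2,3)(W), (3,1)(W), (2,2)(W) are all W)
(3,4): L (options (2,4)(W), (3,2)(W), (3,0)(W), (2,3)(W) are all W)
(4,2): L (options (3,2)(W), (0,2)(W), (4,0)(W), (3,1)(W) are all W)
(5,0): L (options (4,0)(W), (1,0)(W) are all W)
(5,1): L (options (4,1)(W), (1,1)(W), (4,0)(W) are all W)
(6,3): L (options (5,3)(W), (2,3)(W), (6,1)(W), (5,2)(W) are all W)
(6,4): L (options (5,4)(W), (2,4)(W), (6,2)(W), (6,0)(W), (5,3)(W) are all W)
(7,0): L (options (6,0)(W), (3,0)(W) are all W)
(7,1): L (options (6,1)(W), (3,1)(W), (6,0)(W) are all W)
(8,3): L (options (7,3)(W), (4,3)(W), (8,1)(W), (7,2)(W) are all W)
(8,4): L (options (7,4)(W), (4,4)(W), (8,2)(W), (8,0)(W), (7,3)(W) are all W)
(9,2): L (options (8,2)(W), (5,2)(W), (9,0)(W), (8,1)(W) are all W)
Every other cell has at least one move into one of the L cells above, so it is W.
(8,3): one of the L cells justified above, so L
(9,5): the move to (8,4) reaches an L cell, so W
(4,1): the move to (0,1) reaches an L cell, so W

(8,3): L, (9,5): W, (4,1): W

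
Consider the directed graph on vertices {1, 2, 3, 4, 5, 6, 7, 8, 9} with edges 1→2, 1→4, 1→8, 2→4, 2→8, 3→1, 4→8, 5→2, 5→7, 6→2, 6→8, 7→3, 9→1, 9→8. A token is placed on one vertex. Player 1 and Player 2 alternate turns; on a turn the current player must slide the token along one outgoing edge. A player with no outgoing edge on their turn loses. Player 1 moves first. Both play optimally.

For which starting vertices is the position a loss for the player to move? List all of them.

3, 5, 8

Build the W/L table. Terminal = L. A non-terminal position is W if it has a move to some L; otherwise it is L.
Every edge goes from a vertex to one that appears earlier in the order 8, 4, 2, 1, 9, 3, 6, 7, 5, so processing vertices in that order labels each vertex after all of its successors.
8: no outgoing edge → L
4: →8(L), so W
2: →8(L), so W
1: →8(L), so W
9: →8(L), so W
3: →1(W) only, which is W, so L
6: →8(L), so W
7: →3(L), so W
5: →7(W), 2(W) — all W, so L
The losing starting vertices are exactly the entries labelled L in this table (3 of them).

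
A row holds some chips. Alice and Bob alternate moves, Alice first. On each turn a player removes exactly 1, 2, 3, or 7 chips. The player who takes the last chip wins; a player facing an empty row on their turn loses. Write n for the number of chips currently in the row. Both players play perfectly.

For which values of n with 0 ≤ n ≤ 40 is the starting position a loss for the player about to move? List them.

Positions with no move are L. A position that does have a move is losing for the player to move precisely when every available move leads to a winning position for the opponent. Fill in the labels:
n=0: no move → L
n=1: can move to 0, which is L ⇒ W
n=2: can move to 0, which is L ⇒ W
n=3: can move to 0, which is L ⇒ W
n=4: moves to 3(W), 2(W), 1(W); every one is W ⇒ L
n=5: can move to 4, which is L ⇒ W
n=6: can move to 4, which is L ⇒ W
n=7: can move to 4, which is L ⇒ W
n=8: moves to 7(W), 6(W), 5(W), 1(W); every one is W ⇒ L
n=9: can move to 8, which is L ⇒ W
n=10: can move to 8, which is L ⇒ W
n=11: can move to 8, which is L ⇒ W
n=12: moves to 11(W), 10(W), 9(W), 5(W); every one is W ⇒ L
n=13: can move to 12, which is L ⇒ W
n=14: can move to 12, which is L ⇒ W
n=15: can move to 12, which is L ⇒ W
n=16: moves to 15(W), 14(W), 13(W), 9(W); every one is W ⇒ L
n=17: can move to 16, which is L ⇒ W
n=18: can move to 16, which is L ⇒ W
n=19: can move to 16, which is L ⇒ W
n=20: moves to 19(W), 18(W), 17(W), 13(W); every one is W ⇒ L
n=21: can move to 20, which is L ⇒ W
n=22: can move to 20, which is L ⇒ W
n=23: can move to 20, which is L ⇒ W
n=24: moves to 23(W), 22(W), 21(W), 17(W); every one is W ⇒ L
n=25: can move to 24, which is L ⇒ W
n=26: can move to 24, which is L ⇒ W
n=27: can move to 24, which is L ⇒ W
n=28: moves to 27(W), 26(W), 25(W), 21(W); every one is W ⇒ L
n=29: can move to 28, which is L ⇒ W
n=30: can move to 28, which is L ⇒ W
n=31: can move to 28, which is L ⇒ W
n=32: moves to 31(W), 30(W), 29(W), 25(W); every one is W ⇒ L
n=33: can move to 32, which is L ⇒ W
n=34: can move to 32, which is L ⇒ W
n=35: can move to 32, which is L ⇒ W
n=36: moves to 35(W), 34(W), 33(W), 29(W); every one is W ⇒ L
n=37: can move to 36, which is L ⇒ W
n=38: can move to 36, which is L ⇒ W
n=39: can move to 36, which is L ⇒ W
n=40: moves to 39(W), 38(W), 37(W), 33(W); every one is W ⇒ L
The losing starting values of n are exactly the entries labelled L in this table (11 of them).

0, 4, 8, 12, 16, 20, 24, 28, 32, 36, 40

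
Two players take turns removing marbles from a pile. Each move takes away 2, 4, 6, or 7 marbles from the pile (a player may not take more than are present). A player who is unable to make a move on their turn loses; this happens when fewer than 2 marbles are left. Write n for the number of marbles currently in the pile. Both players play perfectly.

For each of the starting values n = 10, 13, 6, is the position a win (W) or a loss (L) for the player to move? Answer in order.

10: L, 13: W, 6: W

Work bottom-up. With no move the player to move loses. Otherwise the position is W if at least one move leads to an L position for the opponent, and L if every move leads to a W.
n=0: no move → L
n=1: no move → L
n=2: →0(L), so W
n=3: →1(L), so W
n=4: →0(L), so W
n=5: →1(L), so W
n=6: →0(L), so W
n=7: →1(L), so W
n=8: →1(L), so W
n=9: →7(W), 5(W), 3(W), 2(W) — all W, so L
n=10: →8(W), 6(W), 4(W), 3(W) — all W, so L
n=11: →9(L), so W
n=12: →10(L), so W
n=13: →9(L), so W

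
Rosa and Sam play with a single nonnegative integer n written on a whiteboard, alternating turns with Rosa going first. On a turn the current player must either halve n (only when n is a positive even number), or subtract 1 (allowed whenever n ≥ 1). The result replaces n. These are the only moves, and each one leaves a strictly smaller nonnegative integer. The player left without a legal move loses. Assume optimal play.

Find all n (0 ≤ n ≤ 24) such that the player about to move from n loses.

0, 2, 5, 7, 9, 11, 13, 15, 17, 19, 21, 23

Work bottom-up. With no move the player to move loses. Otherwise the position is W if at least one move leads to an L position for the opponent, and L if every move leads to a W.
n=0: no move → L
n=1: →0(L), so W
n=2: →1(W) only, which is W, so L
n=3: →2(L), so W
n=4: →2(L), so W
n=5: →4(W) only, which is W, so L
n=6: →5(L), so W
n=7: →6(W) only, which is W, so L
n=8: →7(L), so W
n=9: →8(W) only, which is W, so L
n=10: →5(L), so W
n=11: →10(W) only, which is W, so L
n=12: →11(L), so W
n=13: →12(W) only, which is W, so L
n=14: →7(L), so W
n=15: →14(W) only, which is W, so L
n=16: →15(L), so W
n=17: →16(W) only, which is W, so L
n=18: →9(L), so W
n=19: →18(W) only, which is W, so L
n=20: →19(L), so W
n=21: →20(W) only, which is W, so L
n=22: →11(L), so W
n=23: →22(W) only, which is W, so L
n=24: →23(L), so W
Reading off the rows marked L gives the requested list; there are 12 such values of n.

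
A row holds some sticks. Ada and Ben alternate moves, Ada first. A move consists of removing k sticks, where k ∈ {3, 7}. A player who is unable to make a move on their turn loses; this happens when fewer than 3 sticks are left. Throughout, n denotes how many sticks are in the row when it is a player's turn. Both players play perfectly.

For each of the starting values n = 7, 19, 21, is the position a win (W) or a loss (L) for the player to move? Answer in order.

Build the W/L table. Terminal = L. A non-terminal position is W if it has a move to some L; otherwise it is L.
n=0: no move → L
n=1: no move → L
n=2: no move → L
n=3: W (go to 0, an L position)
n=4: W (go to 1, an L position)
n=5: W (go to 2, an L position)
n=6: L (sole option 3(W) is W)
n=7: W (go to 0, an L position)
n=8: W (go to 1, an L position)
n=9: W (go to 6, an L position)
n=10: L (options 7(W), 3(W) are all W)
n=11: L (options 8(W), 4(W) are all W)
n=12: L (options 9(W), 5(W) are all W)
n=13: W (go to 10, an L position)
n=14: W (go to 11, an L position)
n=15: W (go to 12, an L position)
n=16: L (options 13(W), 9(W) are all W)
n=17: W (go to 10, an L position)
n=18: W (go to 11, an L position)
n=19: W (go to 16, an L position)
n=20: L (options 17(W), 13(W) are all W)
n=21: L (options 18(W), 14(W) are all W)

7: W, 19: W, 21: L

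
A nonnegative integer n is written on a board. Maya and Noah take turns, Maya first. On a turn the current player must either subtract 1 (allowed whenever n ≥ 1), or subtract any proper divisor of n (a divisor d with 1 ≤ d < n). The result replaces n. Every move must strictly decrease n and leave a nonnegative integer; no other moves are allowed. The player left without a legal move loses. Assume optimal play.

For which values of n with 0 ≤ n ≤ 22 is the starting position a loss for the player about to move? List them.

Classify positions by backward induction: terminal positions (no move available) are L. From any other position, the mover wins iff some move reaches an L.
n=0: no move → L
n=1: reaches L-position 0 → W
n=2: only reaches 1(W), which is W → L
n=3: reaches L-position 2 → W
n=4: reaches L-position 2 → W
n=5: only reaches 4(W), which is W → L
n=6: reaches L-position 5 → W
n=7: only reaches 6(W), which is W → L
n=8: reaches L-position 7 → W
n=9: only reaches 6(W), 8(W), all W → L
n=10: reaches L-position 5 → W
n=11: only reaches 10(W), which is W → L
n=12: reaches L-position 9 → W
n=13: only reaches 12(W), which is W → L
n=14: reaches L-position 7 → W
n=15: only reaches 10(W), 12(W), 14(W), all W → L
n=16: reaches L-position 15 → W
n=17: only reaches 16(W), which is W → L
n=18: reaches L-position 9 → W
n=19: only reaches 18(W), which is W → L
n=20: reaches L-position 15 → W
n=21: only reaches 14(W), 18(W), 20(W), all W → L
n=22: reaches L-position 11 → W
The losing starting values of n are exactly the entries labelled L in this table (11 of them).

0, 2, 5, 7, 9, 11, 13, 15, 17, 19, 21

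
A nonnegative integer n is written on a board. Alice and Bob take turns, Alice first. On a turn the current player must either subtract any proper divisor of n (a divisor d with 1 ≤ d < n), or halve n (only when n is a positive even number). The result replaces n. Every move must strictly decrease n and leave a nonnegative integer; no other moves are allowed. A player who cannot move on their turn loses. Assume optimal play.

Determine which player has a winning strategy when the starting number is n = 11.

Bob wins.

Use the standard recursion: the mover loses at a terminal position; elsewhere, the mover wins exactly when some move hands the opponent an L position.
n=0: no move → L
n=1: no move → L
n=2: →1(L), so W
n=3: →2(W) only, which is W, so L
n=4: →3(L), so W
n=5: →4(W) only, which is W, so L
n=6: →3(L), so W
n=7: →6(W) only, which is W, so L
n=8: →7(L), so W
n=9: →6(W), 8(W) — all W, so L
n=10: →5(L), so W
n=11: →10(W) only, which is W, so L
The starting position 11 is L: whatever Alice does, the opponent receives a W position.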